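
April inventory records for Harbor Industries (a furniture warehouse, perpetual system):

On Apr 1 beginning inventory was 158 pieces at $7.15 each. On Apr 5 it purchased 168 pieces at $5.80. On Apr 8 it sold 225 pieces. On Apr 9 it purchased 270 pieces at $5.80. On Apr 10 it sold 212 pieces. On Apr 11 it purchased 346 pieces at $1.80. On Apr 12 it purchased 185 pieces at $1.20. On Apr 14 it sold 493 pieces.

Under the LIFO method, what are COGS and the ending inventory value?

COGS = $3,387.95; ending inventory = $1,126.95

Apr 8, 225 sold [LIFO — newest first]: 168 @ $5.80 + 57 @ $7.15 = $1,381.95
Apr 10, 212 sold [LIFO — newest first]: 212 @ $5.80 = $1,229.60
Apr 14, 493 sold [LIFO — newest first]: 185 @ $1.20 + 308 @ $1.80 = $776.40
Total COGS = $1,381.95 + $1,229.60 + $776.40 = $3,387.95
Ending inventory: 101 @ $7.15 + 58 @ $5.80 + 38 @ $1.80 = $1,126.95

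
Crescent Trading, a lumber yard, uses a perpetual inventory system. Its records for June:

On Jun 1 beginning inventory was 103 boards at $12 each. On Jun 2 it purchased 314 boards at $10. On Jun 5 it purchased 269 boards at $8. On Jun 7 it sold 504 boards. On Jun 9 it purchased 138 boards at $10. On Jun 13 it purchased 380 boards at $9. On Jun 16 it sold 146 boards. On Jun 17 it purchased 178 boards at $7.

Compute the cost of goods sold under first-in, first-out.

COGS = $6,240

Jun 7, 504 sold [FIFO — oldest first]: 103 @ $12 + 314 @ $10 + 87 @ $8 = $5,072
Jun 16, 146 sold [FIFO — oldest first]: 146 @ $8 = $1,168
Total COGS = $5,072 + $1,168 = $6,240
Ending inventory: 36 @ $8 + 138 @ $10 + 380 @ $9 + 178 @ $7 = $6,334
Check: goods available $12,574 = COGS $6,240 + ending $6,334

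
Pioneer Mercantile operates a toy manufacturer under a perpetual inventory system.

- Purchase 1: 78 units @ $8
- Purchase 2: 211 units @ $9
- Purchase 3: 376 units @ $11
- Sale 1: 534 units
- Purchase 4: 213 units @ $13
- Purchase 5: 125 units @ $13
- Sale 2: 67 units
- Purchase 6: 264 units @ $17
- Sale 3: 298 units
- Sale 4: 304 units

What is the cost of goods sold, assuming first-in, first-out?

COGS = $14,453

Sale 1 (534) [FIFO — oldest first]: 78 @ $8 + 211 @ $9 + 245 @ $11 = $5,218
Sale 2 (67) [FIFO — oldest first]: 67 @ $11 = $737
Sale 3 (298) [FIFO — oldest first]: 64 @ $11 + 213 @ $13 + 21 @ $13 = $3,746
Sale 4 (304) [FIFO — oldest first]: 104 @ $13 + 200 @ $17 = $4,752
Total COGS = $5,218 + $737 + $3,746 + $4,752 = $14,453
Ending inventory: 64 @ $17 = $1,088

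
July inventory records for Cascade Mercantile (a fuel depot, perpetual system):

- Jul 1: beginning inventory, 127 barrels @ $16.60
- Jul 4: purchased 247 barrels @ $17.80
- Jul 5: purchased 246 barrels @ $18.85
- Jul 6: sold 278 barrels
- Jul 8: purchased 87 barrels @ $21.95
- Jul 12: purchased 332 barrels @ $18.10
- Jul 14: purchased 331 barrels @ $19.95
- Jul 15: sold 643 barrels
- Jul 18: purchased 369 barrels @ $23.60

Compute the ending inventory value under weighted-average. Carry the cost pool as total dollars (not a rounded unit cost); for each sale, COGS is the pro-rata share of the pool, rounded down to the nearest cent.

Ending inventory = $17,206.64

After Jul 1: 127 on hand, pool $2,108.20 (≈ $16.6000 each)
After Jul 4: 374 on hand, pool $6,504.80 (≈ $17.3925 each)
After Jul 5: 620 on hand, pool $11,141.90 (≈ $17.9708 each)
Jul 6, sell 278: 278/620 × $11,141.90 → $4,995.88
After Jul 8: 429 on hand, pool $8,055.67 (≈ $18.7778 each)
After Jul 12: 761 on hand, pool $14,064.87 (≈ $18.4821 each)
After Jul 14: 1092 on hand, pool $20,668.32 (≈ $18.9270 each)
Jul 15, sell 643: 643/1092 × $20,668.32 → $12,170.08
After Jul 18: 818 on hand, pool $17,206.64 (≈ $21.0350 each)
Total COGS = $4,995.88 + $12,170.08 = $17,165.96
Ending inventory (cost pool remaining) = $17,206.64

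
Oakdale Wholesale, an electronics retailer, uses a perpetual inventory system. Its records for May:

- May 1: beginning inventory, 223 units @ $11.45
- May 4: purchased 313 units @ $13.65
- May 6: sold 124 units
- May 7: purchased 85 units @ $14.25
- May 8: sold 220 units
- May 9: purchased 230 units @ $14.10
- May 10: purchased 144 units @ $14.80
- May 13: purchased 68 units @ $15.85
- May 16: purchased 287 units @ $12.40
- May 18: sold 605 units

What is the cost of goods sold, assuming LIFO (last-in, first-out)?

COGS = $13,009.00

May 6, 124 sold [LIFO — newest first]: 124 @ $13.65 = $1,692.60
May 8, 220 sold [LIFO — newest first]: 85 @ $14.25 + 135 @ $13.65 = $3,054.00
May 18, 605 sold [LIFO — newest first]: 287 @ $12.40 + 68 @ $15.85 + 144 @ $14.80 + 106 @ $14.10 = $8,262.40
Total COGS = $1,692.60 + $3,054.00 + $8,262.40 = $13,009.00
Ending inventory: 223 @ $11.45 + 54 @ $13.65 + 124 @ $14.10 = $5,038.85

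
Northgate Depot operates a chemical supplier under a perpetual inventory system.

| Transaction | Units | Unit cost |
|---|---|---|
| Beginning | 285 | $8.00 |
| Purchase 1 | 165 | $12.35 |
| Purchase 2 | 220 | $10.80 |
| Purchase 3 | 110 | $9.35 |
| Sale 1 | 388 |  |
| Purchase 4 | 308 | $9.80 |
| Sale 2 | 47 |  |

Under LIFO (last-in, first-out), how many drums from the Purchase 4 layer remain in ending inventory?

261

Sale 1 (388) [LIFO — newest first]: 110 @ $9.35 + 220 @ $10.80 + 58 @ $12.35 = $4,120.80
Sale 2 (47) [LIFO — newest first]: 47 @ $9.80 = $460.60
Total COGS = $4,120.80 + $460.60 = $4,581.40
Ending inventory: 285 @ $8.00 + 107 @ $12.35 + 261 @ $9.80 = $6,159.25
Check: goods available $10,740.65 = COGS $4,581.40 + ending $6,159.25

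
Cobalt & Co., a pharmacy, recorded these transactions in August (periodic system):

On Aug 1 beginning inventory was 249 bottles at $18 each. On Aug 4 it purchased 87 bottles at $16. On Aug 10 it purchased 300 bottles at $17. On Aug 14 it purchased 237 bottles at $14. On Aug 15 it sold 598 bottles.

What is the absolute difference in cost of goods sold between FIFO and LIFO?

FIFO COGS: 249 @ $18 + 87 @ $16 + 262 @ $17 = $10,328
LIFO COGS: 237 @ $14 + 300 @ $17 + 61 @ $16 = $9,394
Difference = |$10,328 − $9,394| = $934

$934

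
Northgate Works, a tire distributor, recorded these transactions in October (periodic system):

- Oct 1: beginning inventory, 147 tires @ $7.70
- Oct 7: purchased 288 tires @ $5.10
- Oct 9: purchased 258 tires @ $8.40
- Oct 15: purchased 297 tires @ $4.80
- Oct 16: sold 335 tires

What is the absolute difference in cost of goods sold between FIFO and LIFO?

FIFO COGS: 147 @ $7.70 + 188 @ $5.10 = $2,090.70
LIFO COGS: 297 @ $4.80 + 38 @ $8.40 = $1,744.80
Difference = |$2,090.70 − $1,744.80| = $345.90

$345.90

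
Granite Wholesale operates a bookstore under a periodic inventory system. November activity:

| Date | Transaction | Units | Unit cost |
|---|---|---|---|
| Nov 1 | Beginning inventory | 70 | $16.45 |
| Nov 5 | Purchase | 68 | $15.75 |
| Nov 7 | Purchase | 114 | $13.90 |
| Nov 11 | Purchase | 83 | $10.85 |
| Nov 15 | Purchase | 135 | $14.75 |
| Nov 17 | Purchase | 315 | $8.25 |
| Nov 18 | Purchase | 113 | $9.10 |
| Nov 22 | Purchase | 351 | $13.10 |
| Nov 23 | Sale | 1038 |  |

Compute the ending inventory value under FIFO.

Ending inventory = $2,764.10

Nov 23, 1038 sold [FIFO — oldest first]: 70 @ $16.45 + 68 @ $15.75 + 114 @ $13.90 + 83 @ $10.85 + 135 @ $14.75 + 315 @ $8.25 + 113 @ $9.10 + 140 @ $13.10 = $12,159.95
Ending inventory: 211 @ $13.10 = $2,764.10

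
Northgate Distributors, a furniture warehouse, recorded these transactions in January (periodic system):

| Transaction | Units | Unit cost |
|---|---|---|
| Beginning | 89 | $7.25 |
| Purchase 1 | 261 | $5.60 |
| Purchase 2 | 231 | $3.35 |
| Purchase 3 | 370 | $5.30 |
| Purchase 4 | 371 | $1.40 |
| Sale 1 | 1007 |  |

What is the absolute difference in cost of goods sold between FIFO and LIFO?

FIFO COGS: 89 @ $7.25 + 261 @ $5.60 + 231 @ $3.35 + 370 @ $5.30 + 56 @ $1.40 = $4,920.10
LIFO COGS: 371 @ $1.40 + 370 @ $5.30 + 231 @ $3.35 + 35 @ $5.60 = $3,450.25
Difference = |$4,920.10 − $3,450.25| = $1,469.85

$1,469.85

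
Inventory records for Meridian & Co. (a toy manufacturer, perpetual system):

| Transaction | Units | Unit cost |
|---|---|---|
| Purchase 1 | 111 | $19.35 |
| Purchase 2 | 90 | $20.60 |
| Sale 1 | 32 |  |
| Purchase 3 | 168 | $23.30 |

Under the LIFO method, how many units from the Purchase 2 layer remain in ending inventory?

58

Sale 1 (32) [LIFO — newest first]: 32 @ $20.60 = $659.20
Ending inventory: 111 @ $19.35 + 58 @ $20.60 + 168 @ $23.30 = $7,257.05
Check: goods available $7,916.25 = COGS $659.20 + ending $7,257.05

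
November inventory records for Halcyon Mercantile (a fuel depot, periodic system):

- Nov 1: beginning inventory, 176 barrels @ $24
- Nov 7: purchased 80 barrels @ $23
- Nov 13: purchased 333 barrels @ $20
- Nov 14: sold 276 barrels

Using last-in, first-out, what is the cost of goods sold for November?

Nov 14, 276 sold [LIFO — newest first]: 276 @ $20 = $5,520
Ending inventory: 176 @ $24 + 80 @ $23 + 57 @ $20 = $7,204

COGS = $5,520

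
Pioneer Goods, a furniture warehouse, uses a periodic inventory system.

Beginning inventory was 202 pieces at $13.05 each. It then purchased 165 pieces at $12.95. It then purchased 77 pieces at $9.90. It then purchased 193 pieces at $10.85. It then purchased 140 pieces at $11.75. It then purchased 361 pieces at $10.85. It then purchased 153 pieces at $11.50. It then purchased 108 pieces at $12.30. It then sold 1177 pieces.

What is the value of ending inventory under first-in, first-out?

Ending inventory = $2,639.40

Sale 1 (1177) [FIFO — oldest first]: 202 @ $13.05 + 165 @ $12.95 + 77 @ $9.90 + 193 @ $10.85 + 140 @ $11.75 + 361 @ $10.85 + 39 @ $11.50 = $13,639.55
Ending inventory: 114 @ $11.50 + 108 @ $12.30 = $2,639.40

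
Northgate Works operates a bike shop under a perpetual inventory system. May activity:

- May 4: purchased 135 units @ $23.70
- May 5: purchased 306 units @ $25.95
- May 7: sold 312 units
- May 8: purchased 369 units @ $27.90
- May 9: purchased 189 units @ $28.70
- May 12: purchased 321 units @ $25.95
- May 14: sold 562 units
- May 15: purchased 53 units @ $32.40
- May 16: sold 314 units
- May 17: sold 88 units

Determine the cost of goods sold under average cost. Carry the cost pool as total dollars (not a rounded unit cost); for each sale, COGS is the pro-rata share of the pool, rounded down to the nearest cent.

COGS = $34,224.19

After May 4: 135 on hand, pool $3,199.50 (≈ $23.7000 each)
After May 5: 441 on hand, pool $11,140.20 (≈ $25.2612 each)
May 7, sell 312: 312/441 × $11,140.20 → $7,881.50
After May 8: 498 on hand, pool $13,553.80 (≈ $27.2165 each)
After May 9: 687 on hand, pool $18,978.10 (≈ $27.6246 each)
After May 12: 1008 on hand, pool $27,308.05 (≈ $27.0913 each)
May 14, sell 562: 562/1008 × $27,308.05 → $15,225.32
After May 15: 499 on hand, pool $13,799.93 (≈ $27.6552 each)
May 16, sell 314: 314/499 × $13,799.93 → $8,683.72
May 17, sell 88: 88/185 × $5,116.21 → $2,433.65
Total COGS = $7,881.50 + $15,225.32 + $8,683.72 + $2,433.65 = $34,224.19
Ending inventory (cost pool remaining) = $2,682.56
Check: goods available $36,906.75 = COGS $34,224.19 + ending $2,682.56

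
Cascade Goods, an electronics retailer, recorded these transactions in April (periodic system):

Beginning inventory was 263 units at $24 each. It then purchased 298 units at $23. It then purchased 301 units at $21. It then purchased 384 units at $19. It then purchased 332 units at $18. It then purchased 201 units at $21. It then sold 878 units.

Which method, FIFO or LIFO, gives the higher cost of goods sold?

FIFO COGS: 263 @ $24 + 298 @ $23 + 301 @ $21 + 16 @ $19 = $19,791
LIFO COGS: 201 @ $21 + 332 @ $18 + 345 @ $19 = $16,752

FIFO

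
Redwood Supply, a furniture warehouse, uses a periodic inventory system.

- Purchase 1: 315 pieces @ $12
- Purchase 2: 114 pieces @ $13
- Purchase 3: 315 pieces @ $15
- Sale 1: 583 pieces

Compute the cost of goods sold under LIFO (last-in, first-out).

COGS = $8,055

Sale 1 (583) [LIFO — newest first]: 315 @ $15 + 114 @ $13 + 154 @ $12 = $8,055
Ending inventory: 161 @ $12 = $1,932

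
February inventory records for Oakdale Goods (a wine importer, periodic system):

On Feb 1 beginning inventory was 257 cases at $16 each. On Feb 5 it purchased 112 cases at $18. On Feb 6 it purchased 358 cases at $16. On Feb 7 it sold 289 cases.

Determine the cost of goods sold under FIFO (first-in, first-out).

Feb 7, 289 sold [FIFO — oldest first]: 257 @ $16 + 32 @ $18 = $4,688
Ending inventory: 80 @ $18 + 358 @ $16 = $7,168
Check: goods available $11,856 = COGS $4,688 + ending $7,168

COGS = $4,688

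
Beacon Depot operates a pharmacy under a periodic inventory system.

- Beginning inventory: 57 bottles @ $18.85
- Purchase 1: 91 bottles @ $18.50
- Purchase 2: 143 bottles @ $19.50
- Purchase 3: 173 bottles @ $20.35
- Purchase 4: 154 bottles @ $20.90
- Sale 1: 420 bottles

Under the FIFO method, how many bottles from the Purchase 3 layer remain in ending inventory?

44

Sale 1 (420) [FIFO — oldest first]: 57 @ $18.85 + 91 @ $18.50 + 143 @ $19.50 + 129 @ $20.35 = $8,171.60
Ending inventory: 44 @ $20.35 + 154 @ $20.90 = $4,114.00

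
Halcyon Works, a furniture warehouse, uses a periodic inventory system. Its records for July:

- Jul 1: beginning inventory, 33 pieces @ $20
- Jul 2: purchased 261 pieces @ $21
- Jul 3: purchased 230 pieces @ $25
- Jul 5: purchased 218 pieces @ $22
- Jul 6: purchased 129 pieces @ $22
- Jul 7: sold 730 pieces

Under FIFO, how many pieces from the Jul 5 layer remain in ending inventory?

Jul 7, 730 sold [FIFO — oldest first]: 33 @ $20 + 261 @ $21 + 230 @ $25 + 206 @ $22 = $16,423
Ending inventory: 12 @ $22 + 129 @ $22 = $3,102
Check: goods available $19,525 = COGS $16,423 + ending $3,102

12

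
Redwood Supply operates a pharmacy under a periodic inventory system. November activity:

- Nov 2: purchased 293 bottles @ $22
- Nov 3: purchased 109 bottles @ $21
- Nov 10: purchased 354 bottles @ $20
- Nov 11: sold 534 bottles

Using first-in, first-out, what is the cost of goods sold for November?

Nov 11, 534 sold [FIFO — oldest first]: 293 @ $22 + 109 @ $21 + 132 @ $20 = $11,375
Ending inventory: 222 @ $20 = $4,440

COGS = $11,375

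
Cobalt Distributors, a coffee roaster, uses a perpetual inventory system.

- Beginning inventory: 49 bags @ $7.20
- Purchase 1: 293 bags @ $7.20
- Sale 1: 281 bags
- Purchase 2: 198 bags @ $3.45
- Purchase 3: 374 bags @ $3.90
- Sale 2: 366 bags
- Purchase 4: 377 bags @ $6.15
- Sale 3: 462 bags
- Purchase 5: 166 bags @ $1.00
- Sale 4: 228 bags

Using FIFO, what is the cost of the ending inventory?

Ending inventory = $120.00

Sale 1 (281) [FIFO — oldest first]: 49 @ $7.20 + 232 @ $7.20 = $2,023.20
Sale 2 (366) [FIFO — oldest first]: 61 @ $7.20 + 198 @ $3.45 + 107 @ $3.90 = $1,539.60
Sale 3 (462) [FIFO — oldest first]: 267 @ $3.90 + 195 @ $6.15 = $2,240.55
Sale 4 (228) [FIFO — oldest first]: 182 @ $6.15 + 46 @ $1.00 = $1,165.30
Total COGS = $2,023.20 + $1,539.60 + $2,240.55 + $1,165.30 = $6,968.65
Ending inventory: 120 @ $1.00 = $120.00
Check: goods available $7,088.65 = COGS $6,968.65 + ending $120.00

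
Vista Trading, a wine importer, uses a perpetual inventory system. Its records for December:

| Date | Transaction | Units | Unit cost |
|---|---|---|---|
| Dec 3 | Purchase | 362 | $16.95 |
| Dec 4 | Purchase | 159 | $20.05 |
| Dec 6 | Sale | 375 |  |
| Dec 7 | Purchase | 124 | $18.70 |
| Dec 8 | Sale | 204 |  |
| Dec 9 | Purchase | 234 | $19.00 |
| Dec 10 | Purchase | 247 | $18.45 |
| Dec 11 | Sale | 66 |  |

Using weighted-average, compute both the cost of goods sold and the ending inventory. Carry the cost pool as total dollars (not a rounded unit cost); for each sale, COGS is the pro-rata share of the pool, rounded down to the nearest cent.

After Dec 3: 362 on hand, pool $6,135.90 (≈ $16.9500 each)
After Dec 4: 521 on hand, pool $9,323.85 (≈ $17.8961 each)
Dec 6, sell 375: 375/521 × $9,323.85 → $6,711.02
After Dec 7: 270 on hand, pool $4,931.63 (≈ $18.2653 each)
Dec 8, sell 204: 204/270 × $4,931.63 → $3,726.12
After Dec 9: 300 on hand, pool $5,651.51 (≈ $18.8384 each)
After Dec 10: 547 on hand, pool $10,208.66 (≈ $18.6630 each)
Dec 11, sell 66: 66/547 × $10,208.66 → $1,231.75
Total COGS = $6,711.02 + $3,726.12 + $1,231.75 = $11,668.89
Ending inventory (cost pool remaining) = $8,976.91

COGS = $11,668.89; ending inventory = $8,976.91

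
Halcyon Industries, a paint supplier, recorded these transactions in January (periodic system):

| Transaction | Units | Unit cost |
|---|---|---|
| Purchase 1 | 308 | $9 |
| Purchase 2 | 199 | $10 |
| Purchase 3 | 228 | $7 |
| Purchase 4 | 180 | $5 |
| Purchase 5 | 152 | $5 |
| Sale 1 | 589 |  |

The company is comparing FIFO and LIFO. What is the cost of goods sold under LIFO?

COGS = $3,546

FIFO COGS: 308 @ $9 + 199 @ $10 + 82 @ $7 = $5,336
LIFO COGS: 152 @ $5 + 180 @ $5 + 228 @ $7 + 29 @ $10 = $3,546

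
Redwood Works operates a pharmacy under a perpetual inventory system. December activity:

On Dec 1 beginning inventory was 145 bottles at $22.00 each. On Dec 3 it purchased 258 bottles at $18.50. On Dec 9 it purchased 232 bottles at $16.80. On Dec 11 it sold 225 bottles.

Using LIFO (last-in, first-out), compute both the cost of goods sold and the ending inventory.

Dec 11, 225 sold [LIFO — newest first]: 225 @ $16.80 = $3,780.00
Ending inventory: 145 @ $22.00 + 258 @ $18.50 + 7 @ $16.80 = $8,080.60

COGS = $3,780.00; ending inventory = $8,080.60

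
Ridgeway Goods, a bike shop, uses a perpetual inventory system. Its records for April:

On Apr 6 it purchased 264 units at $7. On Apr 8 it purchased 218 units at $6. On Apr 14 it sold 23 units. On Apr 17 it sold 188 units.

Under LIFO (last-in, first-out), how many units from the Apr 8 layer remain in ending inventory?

Apr 14, 23 sold [LIFO — newest first]: 23 @ $6 = $138
Apr 17, 188 sold [LIFO — newest first]: 188 @ $6 = $1,128
Total COGS = $138 + $1,128 = $1,266
Ending inventory: 264 @ $7 + 7 @ $6 = $1,890

7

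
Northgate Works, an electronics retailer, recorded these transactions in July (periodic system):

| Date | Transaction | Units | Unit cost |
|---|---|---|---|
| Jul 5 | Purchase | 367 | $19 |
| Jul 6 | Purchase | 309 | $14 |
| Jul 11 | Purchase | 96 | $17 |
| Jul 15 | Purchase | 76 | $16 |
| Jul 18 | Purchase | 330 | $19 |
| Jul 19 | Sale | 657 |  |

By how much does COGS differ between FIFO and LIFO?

FIFO COGS: 367 @ $19 + 290 @ $14 = $11,033
LIFO COGS: 330 @ $19 + 76 @ $16 + 96 @ $17 + 155 @ $14 = $11,288
Difference = |$11,033 − $11,288| = $255

$255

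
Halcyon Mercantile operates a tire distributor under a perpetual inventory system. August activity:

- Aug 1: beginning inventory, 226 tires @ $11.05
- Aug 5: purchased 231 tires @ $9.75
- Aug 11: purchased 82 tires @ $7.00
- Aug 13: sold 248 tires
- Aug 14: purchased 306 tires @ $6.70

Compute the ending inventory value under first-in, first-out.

Ending inventory = $4,661.95

Aug 13, 248 sold [FIFO — oldest first]: 226 @ $11.05 + 22 @ $9.75 = $2,711.80
Ending inventory: 209 @ $9.75 + 82 @ $7.00 + 306 @ $6.70 = $4,661.95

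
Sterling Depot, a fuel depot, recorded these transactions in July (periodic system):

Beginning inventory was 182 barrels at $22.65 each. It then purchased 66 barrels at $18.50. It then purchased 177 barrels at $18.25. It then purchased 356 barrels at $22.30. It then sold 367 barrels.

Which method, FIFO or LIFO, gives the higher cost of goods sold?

LIFO

FIFO COGS: 182 @ $22.65 + 66 @ $18.50 + 119 @ $18.25 = $7,515.05
LIFO COGS: 356 @ $22.30 + 11 @ $18.25 = $8,139.55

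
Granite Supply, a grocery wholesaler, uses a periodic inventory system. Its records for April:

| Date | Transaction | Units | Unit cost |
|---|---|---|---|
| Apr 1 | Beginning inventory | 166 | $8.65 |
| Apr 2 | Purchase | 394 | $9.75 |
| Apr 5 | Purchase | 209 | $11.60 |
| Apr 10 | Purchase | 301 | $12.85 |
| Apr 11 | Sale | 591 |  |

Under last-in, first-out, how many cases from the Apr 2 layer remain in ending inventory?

313

Apr 11, 591 sold [LIFO — newest first]: 301 @ $12.85 + 209 @ $11.60 + 81 @ $9.75 = $7,082.00
Ending inventory: 166 @ $8.65 + 313 @ $9.75 = $4,487.65
Check: goods available $11,569.65 = COGS $7,082.00 + ending $4,487.65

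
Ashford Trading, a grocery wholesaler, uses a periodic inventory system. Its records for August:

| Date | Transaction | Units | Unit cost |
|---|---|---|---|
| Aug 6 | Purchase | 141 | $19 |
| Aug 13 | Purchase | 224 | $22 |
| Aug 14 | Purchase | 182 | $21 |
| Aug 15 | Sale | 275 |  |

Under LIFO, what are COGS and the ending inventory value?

Aug 15, 275 sold [LIFO — newest first]: 182 @ $21 + 93 @ $22 = $5,868
Ending inventory: 141 @ $19 + 131 @ $22 = $5,561

COGS = $5,868; ending inventory = $5,561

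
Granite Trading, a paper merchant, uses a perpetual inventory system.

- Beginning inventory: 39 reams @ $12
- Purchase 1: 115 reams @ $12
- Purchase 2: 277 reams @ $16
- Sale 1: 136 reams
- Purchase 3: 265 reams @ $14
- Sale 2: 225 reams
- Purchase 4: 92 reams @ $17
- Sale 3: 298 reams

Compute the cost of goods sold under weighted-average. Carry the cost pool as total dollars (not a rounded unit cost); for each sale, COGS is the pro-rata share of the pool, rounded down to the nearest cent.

COGS = $9,634.18

After Beginning: 39 on hand, pool $468.00 (≈ $12.0000 each)
After Purchase 1: 154 on hand, pool $1,848.00 (≈ $12.0000 each)
After Purchase 2: 431 on hand, pool $6,280.00 (≈ $14.5708 each)
Sale 1, sell 136: 136/431 × $6,280.00 → $1,981.62
After Purchase 3: 560 on hand, pool $8,008.38 (≈ $14.3007 each)
Sale 2, sell 225: 225/560 × $8,008.38 → $3,217.65
After Purchase 4: 427 on hand, pool $6,354.73 (≈ $14.8823 each)
Sale 3, sell 298: 298/427 × $6,354.73 → $4,434.91
Total COGS = $1,981.62 + $3,217.65 + $4,434.91 = $9,634.18
Ending inventory (cost pool remaining) = $1,919.82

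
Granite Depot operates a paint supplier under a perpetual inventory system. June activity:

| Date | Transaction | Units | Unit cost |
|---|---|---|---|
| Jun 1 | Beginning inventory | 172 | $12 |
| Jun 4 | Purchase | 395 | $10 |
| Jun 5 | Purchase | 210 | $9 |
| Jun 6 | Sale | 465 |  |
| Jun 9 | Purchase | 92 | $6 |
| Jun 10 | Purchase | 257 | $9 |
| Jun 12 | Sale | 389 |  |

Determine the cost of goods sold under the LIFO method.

Jun 6, 465 sold [LIFO — newest first]: 210 @ $9 + 255 @ $10 = $4,440
Jun 12, 389 sold [LIFO — newest first]: 257 @ $9 + 92 @ $6 + 40 @ $10 = $3,265
Total COGS = $4,440 + $3,265 = $7,705
Ending inventory: 172 @ $12 + 100 @ $10 = $3,064

COGS = $7,705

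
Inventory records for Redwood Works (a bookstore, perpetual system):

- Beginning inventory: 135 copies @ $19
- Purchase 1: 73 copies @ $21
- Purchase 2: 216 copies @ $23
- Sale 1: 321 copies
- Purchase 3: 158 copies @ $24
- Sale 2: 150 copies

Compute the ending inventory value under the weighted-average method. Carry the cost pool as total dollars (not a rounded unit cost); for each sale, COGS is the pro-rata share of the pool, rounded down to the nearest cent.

After Beginning: 135 on hand, pool $2,565.00 (≈ $19.0000 each)
After Purchase 1: 208 on hand, pool $4,098.00 (≈ $19.7019 each)
After Purchase 2: 424 on hand, pool $9,066.00 (≈ $21.3821 each)
Sale 1, sell 321: 321/424 × $9,066.00 → $6,863.64
After Purchase 3: 261 on hand, pool $5,994.36 (≈ $22.9669 each)
Sale 2, sell 150: 150/261 × $5,994.36 → $3,445.03
Total COGS = $6,863.64 + $3,445.03 = $10,308.67
Ending inventory (cost pool remaining) = $2,549.33
Check: goods available $12,858.00 = COGS $10,308.67 + ending $2,549.33

Ending inventory = $2,549.33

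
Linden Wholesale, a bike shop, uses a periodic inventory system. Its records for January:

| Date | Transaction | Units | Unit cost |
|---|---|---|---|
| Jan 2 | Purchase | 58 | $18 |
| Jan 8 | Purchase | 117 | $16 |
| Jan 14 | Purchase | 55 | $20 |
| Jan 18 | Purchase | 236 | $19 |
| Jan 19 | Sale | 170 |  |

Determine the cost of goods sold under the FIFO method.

Jan 19, 170 sold [FIFO — oldest first]: 58 @ $18 + 112 @ $16 = $2,836
Ending inventory: 5 @ $16 + 55 @ $20 + 236 @ $19 = $5,664

COGS = $2,836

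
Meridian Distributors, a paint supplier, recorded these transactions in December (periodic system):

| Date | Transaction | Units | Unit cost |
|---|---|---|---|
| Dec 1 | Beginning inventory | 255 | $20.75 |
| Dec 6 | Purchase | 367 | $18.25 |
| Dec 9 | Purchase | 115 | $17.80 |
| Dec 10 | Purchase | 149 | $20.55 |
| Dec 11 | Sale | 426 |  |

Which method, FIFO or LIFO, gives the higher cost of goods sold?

FIFO COGS: 255 @ $20.75 + 171 @ $18.25 = $8,412.00
LIFO COGS: 149 @ $20.55 + 115 @ $17.80 + 162 @ $18.25 = $8,065.45

FIFO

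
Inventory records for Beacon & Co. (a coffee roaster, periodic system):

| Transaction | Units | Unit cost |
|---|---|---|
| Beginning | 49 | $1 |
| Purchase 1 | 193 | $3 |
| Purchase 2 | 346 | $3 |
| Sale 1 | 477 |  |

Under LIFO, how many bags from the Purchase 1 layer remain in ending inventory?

Sale 1 (477) [LIFO — newest first]: 346 @ $3 + 131 @ $3 = $1,431
Ending inventory: 49 @ $1 + 62 @ $3 = $235

62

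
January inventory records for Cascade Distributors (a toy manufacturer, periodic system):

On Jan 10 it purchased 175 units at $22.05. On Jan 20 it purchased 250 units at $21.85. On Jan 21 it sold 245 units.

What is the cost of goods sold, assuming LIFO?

Jan 21, 245 sold [LIFO — newest first]: 245 @ $21.85 = $5,353.25
Ending inventory: 175 @ $22.05 + 5 @ $21.85 = $3,968.00

COGS = $5,353.25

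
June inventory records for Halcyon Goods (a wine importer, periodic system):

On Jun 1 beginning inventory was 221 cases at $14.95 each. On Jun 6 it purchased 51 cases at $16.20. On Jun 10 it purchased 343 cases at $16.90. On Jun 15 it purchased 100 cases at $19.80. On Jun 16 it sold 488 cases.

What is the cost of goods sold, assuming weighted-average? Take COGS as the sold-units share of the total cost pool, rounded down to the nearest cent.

Jun 16, sell 488: 488/715 × $11,906.85 → $8,126.63
Ending inventory (cost pool remaining) = $3,780.22

COGS = $8,126.63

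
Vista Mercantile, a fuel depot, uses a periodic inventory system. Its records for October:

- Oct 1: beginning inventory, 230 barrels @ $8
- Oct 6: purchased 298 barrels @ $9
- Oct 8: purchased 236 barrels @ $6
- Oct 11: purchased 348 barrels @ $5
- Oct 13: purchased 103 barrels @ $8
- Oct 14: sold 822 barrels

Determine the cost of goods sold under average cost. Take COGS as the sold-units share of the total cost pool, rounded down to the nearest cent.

COGS = $5,751.97

Oct 14, sell 822: 822/1215 × $8,502.00 → $5,751.97
Ending inventory (cost pool remaining) = $2,750.03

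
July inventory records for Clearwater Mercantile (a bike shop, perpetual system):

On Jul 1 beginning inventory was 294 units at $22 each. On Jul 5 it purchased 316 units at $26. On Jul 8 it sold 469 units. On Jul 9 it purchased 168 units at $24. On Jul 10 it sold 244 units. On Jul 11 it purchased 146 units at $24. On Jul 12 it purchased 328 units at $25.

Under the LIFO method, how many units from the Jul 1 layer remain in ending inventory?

Jul 8, 469 sold [LIFO — newest first]: 316 @ $26 + 153 @ $22 = $11,582
Jul 10, 244 sold [LIFO — newest first]: 168 @ $24 + 76 @ $22 = $5,704
Total COGS = $11,582 + $5,704 = $17,286
Ending inventory: 65 @ $22 + 146 @ $24 + 328 @ $25 = $13,134

65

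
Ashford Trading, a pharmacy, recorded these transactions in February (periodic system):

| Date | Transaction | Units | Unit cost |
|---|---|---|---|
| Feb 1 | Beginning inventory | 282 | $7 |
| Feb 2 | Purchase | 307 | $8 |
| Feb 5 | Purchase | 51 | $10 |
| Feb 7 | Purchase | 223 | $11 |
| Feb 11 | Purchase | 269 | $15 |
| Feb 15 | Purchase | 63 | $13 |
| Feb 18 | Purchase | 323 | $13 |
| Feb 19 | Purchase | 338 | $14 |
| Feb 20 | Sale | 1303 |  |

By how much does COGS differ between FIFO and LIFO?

FIFO COGS: 282 @ $7 + 307 @ $8 + 51 @ $10 + 223 @ $11 + 269 @ $15 + 63 @ $13 + 108 @ $13 = $13,651
LIFO COGS: 338 @ $14 + 323 @ $13 + 63 @ $13 + 269 @ $15 + 223 @ $11 + 51 @ $10 + 36 @ $8 = $17,036
Difference = |$13,651 − $17,036| = $3,385

$3,385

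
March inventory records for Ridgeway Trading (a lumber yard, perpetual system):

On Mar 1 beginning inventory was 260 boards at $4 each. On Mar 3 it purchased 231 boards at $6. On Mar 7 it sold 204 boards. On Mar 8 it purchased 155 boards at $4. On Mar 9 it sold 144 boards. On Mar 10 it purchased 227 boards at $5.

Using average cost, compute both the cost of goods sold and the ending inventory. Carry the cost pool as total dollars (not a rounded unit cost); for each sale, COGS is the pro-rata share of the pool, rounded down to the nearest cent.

After Mar 1: 260 on hand, pool $1,040.00 (≈ $4.0000 each)
After Mar 3: 491 on hand, pool $2,426.00 (≈ $4.9409 each)
Mar 7, sell 204: 204/491 × $2,426.00 → $1,007.95
After Mar 8: 442 on hand, pool $2,038.05 (≈ $4.6110 each)
Mar 9, sell 144: 144/442 × $2,038.05 → $663.98
After Mar 10: 525 on hand, pool $2,509.07 (≈ $4.7792 each)
Total COGS = $1,007.95 + $663.98 = $1,671.93
Ending inventory (cost pool remaining) = $2,509.07

COGS = $1,671.93; ending inventory = $2,509.07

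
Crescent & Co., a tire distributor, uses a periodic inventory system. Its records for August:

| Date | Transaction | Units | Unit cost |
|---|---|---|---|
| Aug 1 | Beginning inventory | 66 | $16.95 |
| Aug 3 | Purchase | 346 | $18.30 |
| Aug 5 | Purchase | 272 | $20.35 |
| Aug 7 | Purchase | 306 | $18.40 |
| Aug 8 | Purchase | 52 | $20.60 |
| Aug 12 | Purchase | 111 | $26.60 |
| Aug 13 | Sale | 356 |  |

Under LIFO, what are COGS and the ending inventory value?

COGS = $7,575.00; ending inventory = $15,064.90

Aug 13, 356 sold [LIFO — newest first]: 111 @ $26.60 + 52 @ $20.60 + 193 @ $18.40 = $7,575.00
Ending inventory: 66 @ $16.95 + 346 @ $18.30 + 272 @ $20.35 + 113 @ $18.40 = $15,064.90
Check: goods available $22,639.90 = COGS $7,575.00 + ending $15,064.90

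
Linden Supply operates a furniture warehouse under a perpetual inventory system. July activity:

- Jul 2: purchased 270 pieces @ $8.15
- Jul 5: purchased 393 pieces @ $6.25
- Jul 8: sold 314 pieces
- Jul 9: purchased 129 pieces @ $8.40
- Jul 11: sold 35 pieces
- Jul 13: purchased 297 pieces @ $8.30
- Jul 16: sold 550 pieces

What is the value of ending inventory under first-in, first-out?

Jul 8, 314 sold [FIFO — oldest first]: 270 @ $8.15 + 44 @ $6.25 = $2,475.50
Jul 11, 35 sold [FIFO — oldest first]: 35 @ $6.25 = $218.75
Jul 16, 550 sold [FIFO — oldest first]: 314 @ $6.25 + 129 @ $8.40 + 107 @ $8.30 = $3,934.20
Total COGS = $2,475.50 + $218.75 + $3,934.20 = $6,628.45
Ending inventory: 190 @ $8.30 = $1,577.00

Ending inventory = $1,577.00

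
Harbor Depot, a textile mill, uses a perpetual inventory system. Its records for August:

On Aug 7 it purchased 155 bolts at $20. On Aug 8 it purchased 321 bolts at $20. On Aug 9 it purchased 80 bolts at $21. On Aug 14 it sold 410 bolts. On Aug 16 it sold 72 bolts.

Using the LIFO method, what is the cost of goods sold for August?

Aug 14, 410 sold [LIFO — newest first]: 80 @ $21 + 321 @ $20 + 9 @ $20 = $8,280
Aug 16, 72 sold [LIFO — newest first]: 72 @ $20 = $1,440
Total COGS = $8,280 + $1,440 = $9,720
Ending inventory: 74 @ $20 = $1,480
Check: goods available $11,200 = COGS $9,720 + ending $1,480

COGS = $9,720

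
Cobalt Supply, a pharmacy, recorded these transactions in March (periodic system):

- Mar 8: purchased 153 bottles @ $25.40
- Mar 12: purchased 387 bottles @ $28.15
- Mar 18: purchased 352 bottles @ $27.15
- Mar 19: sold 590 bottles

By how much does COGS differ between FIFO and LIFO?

$118.75

FIFO COGS: 153 @ $25.40 + 387 @ $28.15 + 50 @ $27.15 = $16,137.75
LIFO COGS: 352 @ $27.15 + 238 @ $28.15 = $16,256.50
Difference = |$16,137.75 − $16,256.50| = $118.75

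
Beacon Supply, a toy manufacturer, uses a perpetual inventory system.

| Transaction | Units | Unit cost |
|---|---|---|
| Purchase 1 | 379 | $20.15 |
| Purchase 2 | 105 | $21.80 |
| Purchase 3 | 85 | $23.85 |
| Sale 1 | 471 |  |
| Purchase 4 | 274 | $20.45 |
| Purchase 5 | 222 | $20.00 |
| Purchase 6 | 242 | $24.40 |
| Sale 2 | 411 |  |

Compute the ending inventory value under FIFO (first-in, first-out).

Sale 1 (471) [FIFO — oldest first]: 379 @ $20.15 + 92 @ $21.80 = $9,642.45
Sale 2 (411) [FIFO — oldest first]: 13 @ $21.80 + 85 @ $23.85 + 274 @ $20.45 + 39 @ $20.00 = $8,693.95
Total COGS = $9,642.45 + $8,693.95 = $18,336.40
Ending inventory: 183 @ $20.00 + 242 @ $24.40 = $9,564.80

Ending inventory = $9,564.80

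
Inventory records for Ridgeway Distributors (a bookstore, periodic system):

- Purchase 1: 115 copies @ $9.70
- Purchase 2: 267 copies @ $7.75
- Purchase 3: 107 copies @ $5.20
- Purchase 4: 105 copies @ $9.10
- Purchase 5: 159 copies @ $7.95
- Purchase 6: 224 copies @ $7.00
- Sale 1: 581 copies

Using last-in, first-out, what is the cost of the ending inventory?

Ending inventory = $3,257.55

Sale 1 (581) [LIFO — newest first]: 224 @ $7.00 + 159 @ $7.95 + 105 @ $9.10 + 93 @ $5.20 = $4,271.15
Ending inventory: 115 @ $9.70 + 267 @ $7.75 + 14 @ $5.20 = $3,257.55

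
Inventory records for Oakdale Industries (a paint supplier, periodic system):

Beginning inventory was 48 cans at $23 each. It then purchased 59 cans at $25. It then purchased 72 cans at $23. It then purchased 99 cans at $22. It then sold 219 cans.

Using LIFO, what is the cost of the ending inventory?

Sale 1 (219) [LIFO — newest first]: 99 @ $22 + 72 @ $23 + 48 @ $25 = $5,034
Ending inventory: 48 @ $23 + 11 @ $25 = $1,379

Ending inventory = $1,379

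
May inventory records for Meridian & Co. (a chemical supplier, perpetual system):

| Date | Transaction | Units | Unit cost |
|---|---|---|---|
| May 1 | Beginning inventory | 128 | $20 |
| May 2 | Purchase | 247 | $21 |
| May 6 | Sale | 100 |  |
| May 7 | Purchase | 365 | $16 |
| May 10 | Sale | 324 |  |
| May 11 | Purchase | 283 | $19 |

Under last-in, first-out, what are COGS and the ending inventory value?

COGS = $7,284; ending inventory = $11,680

May 6, 100 sold [LIFO — newest first]: 100 @ $21 = $2,100
May 10, 324 sold [LIFO — newest first]: 324 @ $16 = $5,184
Total COGS = $2,100 + $5,184 = $7,284
Ending inventory: 128 @ $20 + 147 @ $21 + 41 @ $16 + 283 @ $19 = $11,680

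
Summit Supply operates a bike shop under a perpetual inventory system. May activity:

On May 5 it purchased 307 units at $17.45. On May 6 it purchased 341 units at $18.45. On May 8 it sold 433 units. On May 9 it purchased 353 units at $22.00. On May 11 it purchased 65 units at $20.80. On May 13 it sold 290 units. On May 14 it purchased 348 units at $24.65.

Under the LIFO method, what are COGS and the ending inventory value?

COGS = $14,198.85; ending inventory = $15,145.95

May 8, 433 sold [LIFO — newest first]: 341 @ $18.45 + 92 @ $17.45 = $7,896.85
May 13, 290 sold [LIFO — newest first]: 65 @ $20.80 + 225 @ $22.00 = $6,302.00
Total COGS = $7,896.85 + $6,302.00 = $14,198.85
Ending inventory: 215 @ $17.45 + 128 @ $22.00 + 348 @ $24.65 = $15,145.95
Check: goods available $29,344.80 = COGS $14,198.85 + ending $15,145.95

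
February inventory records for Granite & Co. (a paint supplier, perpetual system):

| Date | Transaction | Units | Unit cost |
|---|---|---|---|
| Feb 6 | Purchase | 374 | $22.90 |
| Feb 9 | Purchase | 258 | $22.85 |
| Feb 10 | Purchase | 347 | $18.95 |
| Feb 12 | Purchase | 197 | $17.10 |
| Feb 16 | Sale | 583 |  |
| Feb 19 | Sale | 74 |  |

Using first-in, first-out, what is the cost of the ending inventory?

Ending inventory = $9,470.60

Feb 16, 583 sold [FIFO — oldest first]: 374 @ $22.90 + 209 @ $22.85 = $13,340.25
Feb 19, 74 sold [FIFO — oldest first]: 49 @ $22.85 + 25 @ $18.95 = $1,593.40
Total COGS = $13,340.25 + $1,593.40 = $14,933.65
Ending inventory: 322 @ $18.95 + 197 @ $17.10 = $9,470.60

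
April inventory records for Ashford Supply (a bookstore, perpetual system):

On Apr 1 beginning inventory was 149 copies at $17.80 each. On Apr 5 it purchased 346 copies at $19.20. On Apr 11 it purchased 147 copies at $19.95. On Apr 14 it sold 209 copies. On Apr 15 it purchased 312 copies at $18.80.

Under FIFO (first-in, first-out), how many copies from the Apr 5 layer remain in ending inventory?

Apr 14, 209 sold [FIFO — oldest first]: 149 @ $17.80 + 60 @ $19.20 = $3,804.20
Ending inventory: 286 @ $19.20 + 147 @ $19.95 + 312 @ $18.80 = $14,289.45

286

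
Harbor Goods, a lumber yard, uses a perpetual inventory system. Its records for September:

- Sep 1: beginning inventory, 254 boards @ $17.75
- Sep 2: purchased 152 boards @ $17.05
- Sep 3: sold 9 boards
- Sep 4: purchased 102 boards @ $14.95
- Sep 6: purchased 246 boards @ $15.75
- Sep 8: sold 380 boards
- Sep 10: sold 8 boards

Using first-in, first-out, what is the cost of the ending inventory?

Ending inventory = $5,552.85

Sep 3, 9 sold [FIFO — oldest first]: 9 @ $17.75 = $159.75
Sep 8, 380 sold [FIFO — oldest first]: 245 @ $17.75 + 135 @ $17.05 = $6,650.50
Sep 10, 8 sold [FIFO — oldest first]: 8 @ $17.05 = $136.40
Total COGS = $159.75 + $6,650.50 + $136.40 = $6,946.65
Ending inventory: 9 @ $17.05 + 102 @ $14.95 + 246 @ $15.75 = $5,552.85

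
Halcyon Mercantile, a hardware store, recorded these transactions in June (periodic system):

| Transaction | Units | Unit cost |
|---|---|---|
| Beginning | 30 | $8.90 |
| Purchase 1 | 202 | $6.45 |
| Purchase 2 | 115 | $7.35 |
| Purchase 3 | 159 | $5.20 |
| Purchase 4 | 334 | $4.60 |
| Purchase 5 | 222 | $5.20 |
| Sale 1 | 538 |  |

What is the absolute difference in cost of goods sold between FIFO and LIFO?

FIFO COGS: 30 @ $8.90 + 202 @ $6.45 + 115 @ $7.35 + 159 @ $5.20 + 32 @ $4.60 = $3,389.15
LIFO COGS: 222 @ $5.20 + 316 @ $4.60 = $2,608.00
Difference = |$3,389.15 − $2,608.00| = $781.15

$781.15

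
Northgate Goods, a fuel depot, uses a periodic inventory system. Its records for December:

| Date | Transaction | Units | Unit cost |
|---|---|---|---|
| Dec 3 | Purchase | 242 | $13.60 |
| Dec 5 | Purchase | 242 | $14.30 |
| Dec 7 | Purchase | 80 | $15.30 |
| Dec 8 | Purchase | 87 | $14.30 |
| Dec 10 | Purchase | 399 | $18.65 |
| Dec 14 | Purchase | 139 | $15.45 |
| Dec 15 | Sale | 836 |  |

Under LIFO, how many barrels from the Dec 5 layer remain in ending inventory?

111

Dec 15, 836 sold [LIFO — newest first]: 139 @ $15.45 + 399 @ $18.65 + 87 @ $14.30 + 80 @ $15.30 + 131 @ $14.30 = $13,930.30
Ending inventory: 242 @ $13.60 + 111 @ $14.30 = $4,878.50
Check: goods available $18,808.80 = COGS $13,930.30 + ending $4,878.50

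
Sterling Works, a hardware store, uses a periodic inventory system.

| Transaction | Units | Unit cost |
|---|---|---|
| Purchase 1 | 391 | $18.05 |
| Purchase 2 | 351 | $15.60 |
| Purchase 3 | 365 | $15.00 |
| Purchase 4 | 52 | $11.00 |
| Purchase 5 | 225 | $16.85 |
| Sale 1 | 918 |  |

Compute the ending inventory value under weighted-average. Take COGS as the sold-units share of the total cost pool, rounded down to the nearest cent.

Ending inventory = $7,532.57

Sale 1, sell 918: 918/1384 × $22,371.40 → $14,838.83
Ending inventory (cost pool remaining) = $7,532.57
Check: goods available $22,371.40 = COGS $14,838.83 + ending $7,532.57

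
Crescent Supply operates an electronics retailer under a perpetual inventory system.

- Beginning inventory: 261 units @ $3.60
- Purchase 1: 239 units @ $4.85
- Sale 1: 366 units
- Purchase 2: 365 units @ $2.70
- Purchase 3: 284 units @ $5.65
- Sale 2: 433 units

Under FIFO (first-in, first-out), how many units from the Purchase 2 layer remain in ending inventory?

66

Sale 1 (366) [FIFO — oldest first]: 261 @ $3.60 + 105 @ $4.85 = $1,448.85
Sale 2 (433) [FIFO — oldest first]: 134 @ $4.85 + 299 @ $2.70 = $1,457.20
Total COGS = $1,448.85 + $1,457.20 = $2,906.05
Ending inventory: 66 @ $2.70 + 284 @ $5.65 = $1,782.80
Check: goods available $4,688.85 = COGS $2,906.05 + ending $1,782.80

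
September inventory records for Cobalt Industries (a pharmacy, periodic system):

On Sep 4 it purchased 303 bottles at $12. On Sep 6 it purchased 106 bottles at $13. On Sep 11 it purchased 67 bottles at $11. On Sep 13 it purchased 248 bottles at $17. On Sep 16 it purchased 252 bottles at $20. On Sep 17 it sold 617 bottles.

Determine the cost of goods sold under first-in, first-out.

COGS = $8,148

Sep 17, 617 sold [FIFO — oldest first]: 303 @ $12 + 106 @ $13 + 67 @ $11 + 141 @ $17 = $8,148
Ending inventory: 107 @ $17 + 252 @ $20 = $6,859
Check: goods available $15,007 = COGS $8,148 + ending $6,859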